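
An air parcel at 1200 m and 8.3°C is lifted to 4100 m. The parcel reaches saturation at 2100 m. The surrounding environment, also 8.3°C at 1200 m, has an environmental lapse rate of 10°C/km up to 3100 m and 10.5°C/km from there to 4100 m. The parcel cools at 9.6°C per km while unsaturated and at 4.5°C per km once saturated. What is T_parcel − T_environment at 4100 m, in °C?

+11.86°C (parcel warmer than environment)

Parcel:
  1200 → 2100 m (dry, 9.6°C/km): ΔT = -9.6 × 0.9 = -8.64°C → T = -0.34°C
  2100 → 4100 m (saturated, 4.5°C/km): ΔT = -4.5 × 2 = -9°C → T = -9.34°C
Environment:
  1200 → 3100 m (environment, lower layer, 10°C/km): ΔT = -10 × 1.9 = -19°C → T = -10.7°C
  3100 → 4100 m (environment, upper layer, 10.5°C/km): ΔT = -10.5 × 1 = -10.5°C → T = -21.2°C
T_parcel − T_env = -9.34 − (-21.2) = +11.86°C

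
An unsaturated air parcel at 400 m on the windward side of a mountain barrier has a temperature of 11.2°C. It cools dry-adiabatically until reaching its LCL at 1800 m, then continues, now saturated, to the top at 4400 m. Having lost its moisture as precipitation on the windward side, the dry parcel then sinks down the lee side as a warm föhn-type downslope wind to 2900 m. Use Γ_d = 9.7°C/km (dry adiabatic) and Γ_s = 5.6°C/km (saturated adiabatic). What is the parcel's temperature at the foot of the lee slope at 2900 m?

-2.39°C

Dry to 1800 m: -9.7 × 1.4 km = -13.58°C, so T = -2.38°C.
Saturated to 4400 m: -5.6 × 2.6 km = -14.56°C, so T = -16.94°C.
Dry descent to 2900 m: +9.7 × 1.5 km = +14.55°C, so T = -2.39°C.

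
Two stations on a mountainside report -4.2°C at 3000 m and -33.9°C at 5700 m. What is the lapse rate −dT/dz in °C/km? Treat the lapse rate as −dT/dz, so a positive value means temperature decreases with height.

Γ = −ΔT/Δz = (-4.2 − (-33.9)) / (5700 − 3000) m
  = 29.7°C / 2.7 km = 11°C/km

11°C/km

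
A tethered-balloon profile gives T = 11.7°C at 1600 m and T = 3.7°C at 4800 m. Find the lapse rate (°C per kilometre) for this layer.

2.5°C/km

Γ = −ΔT/Δz = (11.7 − 3.7) / (4800 − 1600) m
  = 8°C / 3.2 km = 2.5°C/km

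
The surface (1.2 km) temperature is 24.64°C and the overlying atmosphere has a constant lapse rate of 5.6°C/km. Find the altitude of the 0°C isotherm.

5.6 km

Height above start = (24.64 − 0) / 5.6 = 4.4 km
Altitude = 1200 m + 4400 m = 5600 m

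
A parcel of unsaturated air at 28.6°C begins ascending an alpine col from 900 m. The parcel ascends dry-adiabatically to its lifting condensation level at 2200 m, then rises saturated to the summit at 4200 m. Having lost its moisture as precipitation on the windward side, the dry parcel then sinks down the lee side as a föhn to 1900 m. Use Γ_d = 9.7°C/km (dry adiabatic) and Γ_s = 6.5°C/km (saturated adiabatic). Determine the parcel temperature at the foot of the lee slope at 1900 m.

25.3°C

From 900 m to 2200 m (dry): cools by 9.7 × 1.3 = 12.61°C, giving 15.99°C.
From 2200 m to 4200 m (saturated): cools by 6.5 × 2 = 13°C, giving 2.99°C.
From 4200 m to 1900 m (dry descent): warms by 9.7 × 2.3 = 22.31°C, giving 25.3°C.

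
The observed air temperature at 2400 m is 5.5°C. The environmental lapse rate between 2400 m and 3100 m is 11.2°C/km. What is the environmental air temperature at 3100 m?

From 2400 m to 3100 m (environmental): cools by 11.2 × 0.7 = 7.84°C, giving -2.34°C.

-2.34°C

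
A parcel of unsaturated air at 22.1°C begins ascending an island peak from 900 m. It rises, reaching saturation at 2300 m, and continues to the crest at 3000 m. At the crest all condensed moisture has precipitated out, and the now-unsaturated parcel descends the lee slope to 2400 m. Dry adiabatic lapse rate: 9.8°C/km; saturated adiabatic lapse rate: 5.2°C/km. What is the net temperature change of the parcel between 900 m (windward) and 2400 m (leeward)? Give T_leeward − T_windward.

From 900 m to 2300 m (dry): cools by 9.8 × 1.4 = 13.72°C, giving 8.38°C.
From 2300 m to 3000 m (saturated): cools by 5.2 × 0.7 = 3.64°C, giving 4.74°C.
From 3000 m to 2400 m (dry descent): warms by 9.8 × 0.6 = 5.88°C, giving 10.62°C.
Net change vs windward start: 10.62 − 22.1 = -11.48°C

-11.48°C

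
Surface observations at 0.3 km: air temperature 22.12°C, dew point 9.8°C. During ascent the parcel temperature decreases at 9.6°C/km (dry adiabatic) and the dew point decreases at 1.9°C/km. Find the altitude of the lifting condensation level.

1.9 km

T and T_d converge at 9.6 − 1.9 = 7.7°C per km
Height above start = (22.12 − 9.8) / 7.7 = 1.6 km
LCL altitude = 300 m + 1600 m = 1900 m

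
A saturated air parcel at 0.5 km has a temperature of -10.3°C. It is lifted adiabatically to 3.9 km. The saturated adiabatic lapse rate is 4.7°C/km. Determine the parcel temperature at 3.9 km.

Saturated adiabatic to 3900 m: -4.7 × 3.4 km = -15.98°C, so T = -26.28°C.

-26.28°C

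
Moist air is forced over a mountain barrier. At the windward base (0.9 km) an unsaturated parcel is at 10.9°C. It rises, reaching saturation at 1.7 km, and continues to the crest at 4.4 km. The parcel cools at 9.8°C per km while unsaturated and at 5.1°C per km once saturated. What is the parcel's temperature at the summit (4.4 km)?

-10.71°C

900 → 1700 m (dry, 9.8°C/km): ΔT = -9.8 × 0.8 = -7.84°C → T = 3.06°C
1700 → 4400 m (saturated, 5.1°C/km): ΔT = -5.1 × 2.7 = -13.77°C → T = -10.71°C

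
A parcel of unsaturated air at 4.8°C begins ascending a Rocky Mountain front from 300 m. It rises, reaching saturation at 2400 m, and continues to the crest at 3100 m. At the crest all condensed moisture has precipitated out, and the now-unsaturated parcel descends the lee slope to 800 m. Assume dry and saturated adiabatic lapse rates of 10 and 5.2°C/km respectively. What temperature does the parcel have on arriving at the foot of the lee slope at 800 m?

Dry to 2400 m: -10 × 2.1 km = -21°C, so T = -16.2°C.
Saturated to 3100 m: -5.2 × 0.7 km = -3.64°C, so T = -19.84°C.
Dry descent to 800 m: +10 × 2.3 km = +23°C, so T = 3.16°C.

3.16°C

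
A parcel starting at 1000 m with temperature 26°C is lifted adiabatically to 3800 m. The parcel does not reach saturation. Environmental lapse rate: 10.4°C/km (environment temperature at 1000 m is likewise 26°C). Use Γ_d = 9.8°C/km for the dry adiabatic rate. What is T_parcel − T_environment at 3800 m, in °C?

+1.68°C (parcel warmer than environment)

Parcel:
  1000–3800 m, dry: Δz = 2.8 km ⇒ ΔT = -27.44°C; T = -1.44°C
Environment:
  1000–3800 m, environment: Δz = 2.8 km ⇒ ΔT = -29.12°C; T = -3.12°C
T_parcel − T_env = -1.44 − (-3.12) = +1.68°C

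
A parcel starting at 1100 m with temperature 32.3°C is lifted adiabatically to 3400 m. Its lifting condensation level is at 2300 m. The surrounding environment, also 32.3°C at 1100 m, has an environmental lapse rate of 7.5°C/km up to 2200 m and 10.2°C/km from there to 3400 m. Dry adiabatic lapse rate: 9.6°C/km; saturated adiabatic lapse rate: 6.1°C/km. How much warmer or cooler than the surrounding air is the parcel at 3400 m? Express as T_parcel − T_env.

+2.26°C (parcel warmer than environment)

Parcel:
  1100–2300 m, dry: Δz = 1.2 km ⇒ ΔT = -11.52°C; T = 20.78°C
  2300–3400 m, saturated: Δz = 1.1 km ⇒ ΔT = -6.71°C; T = 14.07°C
Environment:
  1100–2200 m, environment, lower layer: Δz = 1.1 km ⇒ ΔT = -8.25°C; T = 24.05°C
  2200–3400 m, environment, upper layer: Δz = 1.2 km ⇒ ΔT = -12.24°C; T = 11.81°C
T_parcel − T_env = 14.07 − 11.81 = +2.26°C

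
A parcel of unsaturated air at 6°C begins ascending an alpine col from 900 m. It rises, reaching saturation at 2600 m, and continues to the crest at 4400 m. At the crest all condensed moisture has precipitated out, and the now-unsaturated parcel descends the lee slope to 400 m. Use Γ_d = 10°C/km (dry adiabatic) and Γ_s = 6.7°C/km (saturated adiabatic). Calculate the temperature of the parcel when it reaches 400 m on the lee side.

16.94°C

Dry to 2600 m: -10 × 1.7 km = -17°C, so T = -11°C.
Saturated to 4400 m: -6.7 × 1.8 km = -12.06°C, so T = -23.06°C.
Dry descent to 400 m: +10 × 4 km = +40°C, so T = 16.94°C.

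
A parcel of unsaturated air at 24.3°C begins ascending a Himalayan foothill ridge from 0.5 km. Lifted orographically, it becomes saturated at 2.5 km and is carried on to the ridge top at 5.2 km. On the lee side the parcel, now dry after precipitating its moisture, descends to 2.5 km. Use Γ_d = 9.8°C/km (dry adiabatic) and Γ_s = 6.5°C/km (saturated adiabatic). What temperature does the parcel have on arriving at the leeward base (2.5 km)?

13.61°C

From 500 m to 2500 m (dry): cools by 9.8 × 2 = 19.6°C, giving 4.7°C.
From 2500 m to 5200 m (saturated): cools by 6.5 × 2.7 = 17.55°C, giving -12.85°C.
From 5200 m to 2500 m (dry descent): warms by 9.8 × 2.7 = 26.46°C, giving 13.61°C.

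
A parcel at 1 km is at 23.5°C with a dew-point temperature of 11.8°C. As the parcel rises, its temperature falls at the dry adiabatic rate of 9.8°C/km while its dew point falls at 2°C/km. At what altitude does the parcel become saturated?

T and T_d converge at 9.8 − 2 = 7.8°C per km
Height above start = (23.5 − 11.8) / 7.8 = 1.5 km
LCL altitude = 1000 m + 1500 m = 2500 m

2.5 km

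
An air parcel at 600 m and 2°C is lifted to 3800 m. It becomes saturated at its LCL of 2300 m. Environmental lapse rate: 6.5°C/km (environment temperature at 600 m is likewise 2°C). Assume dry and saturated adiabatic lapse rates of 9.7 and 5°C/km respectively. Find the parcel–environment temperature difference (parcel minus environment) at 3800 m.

Parcel:
  600–2300 m, dry: Δz = 1.7 km ⇒ ΔT = -16.49°C; T = -14.49°C
  2300–3800 m, saturated: Δz = 1.5 km ⇒ ΔT = -7.5°C; T = -21.99°C
Environment:
  600–3800 m, environment: Δz = 3.2 km ⇒ ΔT = -20.8°C; T = -18.8°C
T_parcel − T_env = -21.99 − (-18.8) = -3.19°C

-3.19°C (parcel cooler than environment)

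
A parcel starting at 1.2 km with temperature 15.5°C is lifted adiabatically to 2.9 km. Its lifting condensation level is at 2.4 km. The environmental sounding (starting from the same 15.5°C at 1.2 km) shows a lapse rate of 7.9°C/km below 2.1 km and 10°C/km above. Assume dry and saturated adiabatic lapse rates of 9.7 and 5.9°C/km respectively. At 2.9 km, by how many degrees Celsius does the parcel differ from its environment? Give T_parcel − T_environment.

Parcel:
  1200 → 2400 m (dry, 9.7°C/km): ΔT = -9.7 × 1.2 = -11.64°C → T = 3.86°C
  2400 → 2900 m (saturated, 5.9°C/km): ΔT = -5.9 × 0.5 = -2.95°C → T = 0.91°C
Environment:
  1200 → 2100 m (environment, lower layer, 7.9°C/km): ΔT = -7.9 × 0.9 = -7.11°C → T = 8.39°C
  2100 → 2900 m (environment, upper layer, 10°C/km): ΔT = -10 × 0.8 = -8°C → T = 0.39°C
T_parcel − T_env = 0.91 − 0.39 = +0.52°C

+0.52°C (parcel warmer than environment)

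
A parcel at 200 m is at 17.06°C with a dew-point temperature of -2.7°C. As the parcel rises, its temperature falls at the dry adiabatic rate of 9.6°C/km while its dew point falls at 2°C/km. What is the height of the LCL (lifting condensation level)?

T and T_d converge at 9.6 − 2 = 7.6°C per km
Height above start = (17.06 − (-2.7)) / 7.6 = 2.6 km
LCL altitude = 200 m + 2600 m = 2800 m

2800 m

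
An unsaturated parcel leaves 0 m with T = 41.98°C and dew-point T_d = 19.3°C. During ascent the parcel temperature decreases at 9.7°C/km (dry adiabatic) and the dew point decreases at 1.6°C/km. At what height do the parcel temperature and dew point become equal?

T and T_d converge at 9.7 − 1.6 = 8.1°C per km
Height above start = (41.98 − 19.3) / 8.1 = 2.8 km
LCL altitude = 0 m + 2800 m = 2800 m

2800 m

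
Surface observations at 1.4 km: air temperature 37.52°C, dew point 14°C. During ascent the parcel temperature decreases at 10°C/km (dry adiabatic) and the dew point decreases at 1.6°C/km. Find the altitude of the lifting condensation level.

T and T_d converge at 10 − 1.6 = 8.4°C per km
Height above start = (37.52 − 14) / 8.4 = 2.8 km
LCL altitude = 1400 m + 2800 m = 4200 m

4.2 km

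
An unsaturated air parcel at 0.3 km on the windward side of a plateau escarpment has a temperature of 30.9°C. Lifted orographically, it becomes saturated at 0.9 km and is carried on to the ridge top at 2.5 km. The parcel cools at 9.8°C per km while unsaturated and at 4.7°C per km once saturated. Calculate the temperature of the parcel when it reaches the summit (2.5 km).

17.5°C

300 → 900 m (dry, 9.8°C/km): ΔT = -9.8 × 0.6 = -5.88°C → T = 25.02°C
900 → 2500 m (saturated, 4.7°C/km): ΔT = -4.7 × 1.6 = -7.52°C → T = 17.5°C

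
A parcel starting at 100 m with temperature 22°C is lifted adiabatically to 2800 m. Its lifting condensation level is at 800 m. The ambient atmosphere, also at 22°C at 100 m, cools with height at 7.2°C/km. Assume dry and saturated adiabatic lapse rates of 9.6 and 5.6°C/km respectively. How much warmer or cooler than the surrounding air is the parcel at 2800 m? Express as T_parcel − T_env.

Parcel:
  From 100 m to 800 m (dry): cools by 9.6 × 0.7 = 6.72°C, giving 15.28°C.
  From 800 m to 2800 m (saturated): cools by 5.6 × 2 = 11.2°C, giving 4.08°C.
Environment:
  From 100 m to 2800 m (environment): cools by 7.2 × 2.7 = 19.44°C, giving 2.56°C.
T_parcel − T_env = 4.08 − 2.56 = +1.52°C

+1.52°C (parcel warmer than environment)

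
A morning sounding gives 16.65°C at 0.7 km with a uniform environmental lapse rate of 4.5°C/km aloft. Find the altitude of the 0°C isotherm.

4.4 km

Height above start = (16.65 − 0) / 4.5 = 3.7 km
Altitude = 700 m + 3700 m = 4400 m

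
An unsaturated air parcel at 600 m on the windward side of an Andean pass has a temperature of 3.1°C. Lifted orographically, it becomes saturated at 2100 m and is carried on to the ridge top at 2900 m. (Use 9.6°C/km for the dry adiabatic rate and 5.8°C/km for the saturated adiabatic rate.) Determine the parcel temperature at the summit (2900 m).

-15.94°C

From 600 m to 2100 m (dry): cools by 9.6 × 1.5 = 14.4°C, giving -11.3°C.
From 2100 m to 2900 m (saturated): cools by 5.8 × 0.8 = 4.64°C, giving -15.94°C.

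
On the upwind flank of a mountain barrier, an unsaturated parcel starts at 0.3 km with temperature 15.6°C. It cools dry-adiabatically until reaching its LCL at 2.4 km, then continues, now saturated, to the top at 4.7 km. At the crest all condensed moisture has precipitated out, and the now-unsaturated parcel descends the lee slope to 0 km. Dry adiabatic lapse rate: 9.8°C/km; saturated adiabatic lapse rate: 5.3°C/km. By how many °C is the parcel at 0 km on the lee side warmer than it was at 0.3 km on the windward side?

From 300 m to 2400 m (dry): cools by 9.8 × 2.1 = 20.58°C, giving -4.98°C.
From 2400 m to 4700 m (saturated): cools by 5.3 × 2.3 = 12.19°C, giving -17.17°C.
From 4700 m to 0 m (dry descent): warms by 9.8 × 4.7 = 46.06°C, giving 28.89°C.
Net change vs windward start: 28.89 − 15.6 = +13.29°C

+13.29°C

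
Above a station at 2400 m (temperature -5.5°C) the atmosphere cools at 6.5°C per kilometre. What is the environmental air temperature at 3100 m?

-10.05°C

2400 → 3100 m (environmental, 6.5°C/km): ΔT = -6.5 × 0.7 = -4.55°C → T = -10.05°C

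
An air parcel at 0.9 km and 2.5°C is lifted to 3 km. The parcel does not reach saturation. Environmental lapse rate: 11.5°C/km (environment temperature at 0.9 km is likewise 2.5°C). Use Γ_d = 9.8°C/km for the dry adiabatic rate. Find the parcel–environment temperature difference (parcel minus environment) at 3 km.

Parcel:
  From 900 m to 3000 m (dry): cools by 9.8 × 2.1 = 20.58°C, giving -18.08°C.
Environment:
  From 900 m to 3000 m (environment): cools by 11.5 × 2.1 = 24.15°C, giving -21.65°C.
T_parcel − T_env = -18.08 − (-21.65) = +3.57°C

+3.57°C (parcel warmer than environment)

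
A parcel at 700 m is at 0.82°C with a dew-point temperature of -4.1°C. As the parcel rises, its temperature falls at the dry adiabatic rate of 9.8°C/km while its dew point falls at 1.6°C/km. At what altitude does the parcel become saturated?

1300 m

T and T_d converge at 9.8 − 1.6 = 8.2°C per km
Height above start = (0.82 − (-4.1)) / 8.2 = 0.6 km
LCL altitude = 700 m + 600 m = 1300 m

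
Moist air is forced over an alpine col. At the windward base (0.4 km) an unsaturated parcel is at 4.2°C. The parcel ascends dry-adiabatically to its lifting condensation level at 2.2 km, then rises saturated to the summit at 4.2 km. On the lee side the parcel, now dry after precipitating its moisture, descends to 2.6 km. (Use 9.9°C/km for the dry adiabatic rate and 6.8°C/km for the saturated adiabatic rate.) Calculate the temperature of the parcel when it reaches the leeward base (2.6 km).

-11.38°C

From 400 m to 2200 m (dry): cools by 9.9 × 1.8 = 17.82°C, giving -13.62°C.
From 2200 m to 4200 m (saturated): cools by 6.8 × 2 = 13.6°C, giving -27.22°C.
From 4200 m to 2600 m (dry descent): warms by 9.9 × 1.6 = 15.84°C, giving -11.38°C.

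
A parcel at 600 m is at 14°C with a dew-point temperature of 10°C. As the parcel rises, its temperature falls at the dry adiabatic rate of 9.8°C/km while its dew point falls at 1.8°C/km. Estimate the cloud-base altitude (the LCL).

1100 m

T and T_d converge at 9.8 − 1.8 = 8°C per km
Height above start = (14 − 10) / 8 = 0.5 km
LCL altitude = 600 m + 500 m = 1100 m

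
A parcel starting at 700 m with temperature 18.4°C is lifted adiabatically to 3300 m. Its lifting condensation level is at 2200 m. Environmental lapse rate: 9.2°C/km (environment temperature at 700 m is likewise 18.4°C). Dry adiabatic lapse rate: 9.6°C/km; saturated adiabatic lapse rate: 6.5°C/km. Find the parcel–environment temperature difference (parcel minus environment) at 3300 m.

Parcel:
  700 → 2200 m (dry, 9.6°C/km): ΔT = -9.6 × 1.5 = -14.4°C → T = 4°C
  2200 → 3300 m (saturated, 6.5°C/km): ΔT = -6.5 × 1.1 = -7.15°C → T = -3.15°C
Environment:
  700 → 3300 m (environment, 9.2°C/km): ΔT = -9.2 × 2.6 = -23.92°C → T = -5.52°C
T_parcel − T_env = -3.15 − (-5.52) = +2.37°C

+2.37°C (parcel warmer than environment)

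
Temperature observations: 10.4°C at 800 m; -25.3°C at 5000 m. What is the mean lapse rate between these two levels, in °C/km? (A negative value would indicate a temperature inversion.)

Γ = −ΔT/Δz = (10.4 − (-25.3)) / (5000 − 800) m
  = 35.7°C / 4.2 km = 8.5°C/km

8.5°C/km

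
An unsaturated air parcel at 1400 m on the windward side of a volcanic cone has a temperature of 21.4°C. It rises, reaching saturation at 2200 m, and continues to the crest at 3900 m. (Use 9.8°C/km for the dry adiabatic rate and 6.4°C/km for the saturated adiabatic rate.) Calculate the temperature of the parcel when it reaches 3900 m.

2.68°C

1400–2200 m, dry: Δz = 0.8 km ⇒ ΔT = -7.84°C; T = 13.56°C
2200–3900 m, saturated: Δz = 1.7 km ⇒ ΔT = -10.88°C; T = 2.68°C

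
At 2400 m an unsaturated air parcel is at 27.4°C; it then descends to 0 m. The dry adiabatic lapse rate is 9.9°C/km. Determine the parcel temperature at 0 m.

51.16°C

2400–0 m, dry adiabatic: Δz = 2.4 km ⇒ ΔT = +23.76°C; T = 51.16°C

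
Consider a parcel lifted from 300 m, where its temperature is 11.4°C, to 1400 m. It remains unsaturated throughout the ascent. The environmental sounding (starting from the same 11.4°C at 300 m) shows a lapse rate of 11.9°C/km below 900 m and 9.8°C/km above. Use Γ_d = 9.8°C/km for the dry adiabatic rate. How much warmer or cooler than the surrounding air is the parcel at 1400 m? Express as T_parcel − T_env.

+1.26°C (parcel warmer than environment)

Parcel:
  From 300 m to 1400 m (dry): cools by 9.8 × 1.1 = 10.78°C, giving 0.62°C.
Environment:
  From 300 m to 900 m (environment, lower layer): cools by 11.9 × 0.6 = 7.14°C, giving 4.26°C.
  From 900 m to 1400 m (environment, upper layer): cools by 9.8 × 0.5 = 4.9°C, giving -0.64°C.
T_parcel − T_env = 0.62 − (-0.64) = +1.26°C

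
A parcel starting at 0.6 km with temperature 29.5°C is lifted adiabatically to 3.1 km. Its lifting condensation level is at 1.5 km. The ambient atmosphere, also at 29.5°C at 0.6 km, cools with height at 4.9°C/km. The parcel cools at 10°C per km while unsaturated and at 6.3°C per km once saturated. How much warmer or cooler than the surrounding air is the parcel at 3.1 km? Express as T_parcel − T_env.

Parcel:
  600–1500 m, dry: Δz = 0.9 km ⇒ ΔT = -9°C; T = 20.5°C
  1500–3100 m, saturated: Δz = 1.6 km ⇒ ΔT = -10.08°C; T = 10.42°C
Environment:
  600–3100 m, environment: Δz = 2.5 km ⇒ ΔT = -12.25°C; T = 17.25°C
T_parcel − T_env = 10.42 − 17.25 = -6.83°C

-6.83°C (parcel cooler than environment)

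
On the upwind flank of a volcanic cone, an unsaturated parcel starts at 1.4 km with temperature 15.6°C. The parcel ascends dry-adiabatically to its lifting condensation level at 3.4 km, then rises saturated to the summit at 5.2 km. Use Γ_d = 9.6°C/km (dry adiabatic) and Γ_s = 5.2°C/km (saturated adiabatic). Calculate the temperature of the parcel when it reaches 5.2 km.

1400 → 3400 m (dry, 9.6°C/km): ΔT = -9.6 × 2 = -19.2°C → T = -3.6°C
3400 → 5200 m (saturated, 5.2°C/km): ΔT = -5.2 × 1.8 = -9.36°C → T = -12.96°C

-12.96°C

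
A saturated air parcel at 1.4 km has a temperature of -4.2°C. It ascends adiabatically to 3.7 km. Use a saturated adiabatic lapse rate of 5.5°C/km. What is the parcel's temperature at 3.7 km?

Saturated adiabatic to 3700 m: -5.5 × 2.3 km = -12.65°C, so T = -16.85°C.

-16.85°C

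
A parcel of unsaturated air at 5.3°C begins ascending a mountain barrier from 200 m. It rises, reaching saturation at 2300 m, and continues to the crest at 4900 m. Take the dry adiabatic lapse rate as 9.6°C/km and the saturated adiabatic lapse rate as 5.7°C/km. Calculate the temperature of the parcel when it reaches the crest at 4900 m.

From 200 m to 2300 m (dry): cools by 9.6 × 2.1 = 20.16°C, giving -14.86°C.
From 2300 m to 4900 m (saturated): cools by 5.7 × 2.6 = 14.82°C, giving -29.68°C.

-29.68°C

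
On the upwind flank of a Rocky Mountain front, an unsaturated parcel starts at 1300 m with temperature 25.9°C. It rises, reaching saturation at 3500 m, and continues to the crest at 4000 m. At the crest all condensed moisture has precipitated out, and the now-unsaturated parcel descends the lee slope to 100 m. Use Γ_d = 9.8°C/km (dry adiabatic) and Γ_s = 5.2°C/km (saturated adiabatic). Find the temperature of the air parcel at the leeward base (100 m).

39.96°C

Dry to 3500 m: -9.8 × 2.2 km = -21.56°C, so T = 4.34°C.
Saturated to 4000 m: -5.2 × 0.5 km = -2.6°C, so T = 1.74°C.
Dry descent to 100 m: +9.8 × 3.9 km = +38.22°C, so T = 39.96°C.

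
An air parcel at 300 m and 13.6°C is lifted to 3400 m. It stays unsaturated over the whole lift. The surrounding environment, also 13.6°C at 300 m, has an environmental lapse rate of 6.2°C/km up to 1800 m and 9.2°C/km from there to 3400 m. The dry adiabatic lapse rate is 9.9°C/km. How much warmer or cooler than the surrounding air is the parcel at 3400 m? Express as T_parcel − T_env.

Parcel:
  300 → 3400 m (dry, 9.9°C/km): ΔT = -9.9 × 3.1 = -30.69°C → T = -17.09°C
Environment:
  300 → 1800 m (environment, lower layer, 6.2°C/km): ΔT = -6.2 × 1.5 = -9.3°C → T = 4.3°C
  1800 → 3400 m (environment, upper layer, 9.2°C/km): ΔT = -9.2 × 1.6 = -14.72°C → T = -10.42°C
T_parcel − T_env = -17.09 − (-10.42) = -6.67°C

-6.67°C (parcel cooler than environment)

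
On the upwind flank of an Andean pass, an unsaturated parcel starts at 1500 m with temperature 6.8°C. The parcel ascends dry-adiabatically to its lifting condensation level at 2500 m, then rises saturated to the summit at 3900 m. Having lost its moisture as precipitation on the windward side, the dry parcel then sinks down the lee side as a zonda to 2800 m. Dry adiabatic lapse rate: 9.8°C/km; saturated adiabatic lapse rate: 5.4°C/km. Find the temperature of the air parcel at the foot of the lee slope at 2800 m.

1500 → 2500 m (dry, 9.8°C/km): ΔT = -9.8 × 1 = -9.8°C → T = -3°C
2500 → 3900 m (saturated, 5.4°C/km): ΔT = -5.4 × 1.4 = -7.56°C → T = -10.56°C
3900 → 2800 m (dry descent, 9.8°C/km): ΔT = +9.8 × 1.1 = +10.78°C → T = 0.22°C

0.22°C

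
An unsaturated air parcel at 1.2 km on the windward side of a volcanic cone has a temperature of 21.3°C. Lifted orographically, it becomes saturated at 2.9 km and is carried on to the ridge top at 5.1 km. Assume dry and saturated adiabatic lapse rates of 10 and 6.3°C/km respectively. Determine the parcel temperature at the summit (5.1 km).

Dry to 2900 m: -10 × 1.7 km = -17°C, so T = 4.3°C.
Saturated to 5100 m: -6.3 × 2.2 km = -13.86°C, so T = -9.56°C.

-9.56°C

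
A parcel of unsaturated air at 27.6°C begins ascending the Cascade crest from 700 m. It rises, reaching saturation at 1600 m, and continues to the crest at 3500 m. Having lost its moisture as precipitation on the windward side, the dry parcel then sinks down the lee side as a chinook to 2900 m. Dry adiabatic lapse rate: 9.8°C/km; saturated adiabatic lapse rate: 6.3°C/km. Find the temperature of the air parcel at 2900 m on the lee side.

12.69°C

700 → 1600 m (dry, 9.8°C/km): ΔT = -9.8 × 0.9 = -8.82°C → T = 18.78°C
1600 → 3500 m (saturated, 6.3°C/km): ΔT = -6.3 × 1.9 = -11.97°C → T = 6.81°C
3500 → 2900 m (dry descent, 9.8°C/km): ΔT = +9.8 × 0.6 = +5.88°C → T = 12.69°C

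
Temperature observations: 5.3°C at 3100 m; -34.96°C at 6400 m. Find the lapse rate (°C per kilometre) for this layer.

Γ = −ΔT/Δz = (5.3 − (-34.96)) / (6400 − 3100) m
  = 40.26°C / 3.3 km = 12.2°C/km

12.2°C/km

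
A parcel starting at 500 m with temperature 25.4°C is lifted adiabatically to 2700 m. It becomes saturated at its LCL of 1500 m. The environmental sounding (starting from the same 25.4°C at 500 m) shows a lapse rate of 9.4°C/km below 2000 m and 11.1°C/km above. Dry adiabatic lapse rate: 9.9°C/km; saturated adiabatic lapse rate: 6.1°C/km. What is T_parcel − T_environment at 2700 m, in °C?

Parcel:
  500–1500 m, dry: Δz = 1 km ⇒ ΔT = -9.9°C; T = 15.5°C
  1500–2700 m, saturated: Δz = 1.2 km ⇒ ΔT = -7.32°C; T = 8.18°C
Environment:
  500–2000 m, environment, lower layer: Δz = 1.5 km ⇒ ΔT = -14.1°C; T = 11.3°C
  2000–2700 m, environment, upper layer: Δz = 0.7 km ⇒ ΔT = -7.77°C; T = 3.53°C
T_parcel − T_env = 8.18 − 3.53 = +4.65°C

+4.65°C (parcel warmer than environment)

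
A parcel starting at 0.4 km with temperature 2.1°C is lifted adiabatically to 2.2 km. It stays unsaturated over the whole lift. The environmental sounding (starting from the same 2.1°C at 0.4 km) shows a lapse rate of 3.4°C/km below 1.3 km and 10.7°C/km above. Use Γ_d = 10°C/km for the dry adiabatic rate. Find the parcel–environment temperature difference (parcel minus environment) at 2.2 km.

-5.31°C (parcel cooler than environment)

Parcel:
  Dry to 2200 m: -10 × 1.8 km = -18°C, so T = -15.9°C.
Environment:
  Environment, lower layer to 1300 m: -3.4 × 0.9 km = -3.06°C, so T = -0.96°C.
  Environment, upper layer to 2200 m: -10.7 × 0.9 km = -9.63°C, so T = -10.59°C.
T_parcel − T_env = -15.9 − (-10.59) = -5.31°C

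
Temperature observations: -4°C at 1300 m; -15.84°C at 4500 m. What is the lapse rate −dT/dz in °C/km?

3.7°C/km

Γ = −ΔT/Δz = (-4 − (-15.84)) / (4500 − 1300) m
  = 11.84°C / 3.2 km = 3.7°C/km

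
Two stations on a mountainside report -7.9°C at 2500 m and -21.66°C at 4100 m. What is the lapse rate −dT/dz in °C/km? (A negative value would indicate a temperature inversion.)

8.6°C/km

Γ = −ΔT/Δz = (-7.9 − (-21.66)) / (4100 − 2500) m
  = 13.76°C / 1.6 km = 8.6°C/km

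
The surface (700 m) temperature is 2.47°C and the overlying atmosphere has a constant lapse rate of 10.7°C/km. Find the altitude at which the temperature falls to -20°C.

Height above start = (2.47 − (-20)) / 10.7 = 2.1 km
Altitude = 700 m + 2100 m = 2800 m

2800 m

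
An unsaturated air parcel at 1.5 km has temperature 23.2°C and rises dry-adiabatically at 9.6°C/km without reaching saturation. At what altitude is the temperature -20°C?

6 km

Height above start = (23.2 − (-20)) / 9.6 = 4.5 km
Altitude = 1500 m + 4500 m = 6000 m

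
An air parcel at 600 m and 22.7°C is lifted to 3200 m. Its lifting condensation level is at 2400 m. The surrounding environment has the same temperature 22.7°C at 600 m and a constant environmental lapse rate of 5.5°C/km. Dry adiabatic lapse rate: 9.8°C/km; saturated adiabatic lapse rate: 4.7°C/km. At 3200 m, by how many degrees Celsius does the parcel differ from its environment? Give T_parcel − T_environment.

Parcel:
  From 600 m to 2400 m (dry): cools by 9.8 × 1.8 = 17.64°C, giving 5.06°C.
  From 2400 m to 3200 m (saturated): cools by 4.7 × 0.8 = 3.76°C, giving 1.3°C.
Environment:
  From 600 m to 3200 m (environment): cools by 5.5 × 2.6 = 14.3°C, giving 8.4°C.
T_parcel − T_env = 1.3 − 8.4 = -7.1°C

-7.1°C (parcel cooler than environment)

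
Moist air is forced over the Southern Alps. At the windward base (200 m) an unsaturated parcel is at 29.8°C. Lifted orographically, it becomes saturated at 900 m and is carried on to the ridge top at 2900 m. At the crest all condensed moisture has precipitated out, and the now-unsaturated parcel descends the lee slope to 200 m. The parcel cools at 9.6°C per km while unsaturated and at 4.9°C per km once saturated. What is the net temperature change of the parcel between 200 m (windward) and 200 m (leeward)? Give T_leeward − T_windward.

+9.4°C

From 200 m to 900 m (dry): cools by 9.6 × 0.7 = 6.72°C, giving 23.08°C.
From 900 m to 2900 m (saturated): cools by 4.9 × 2 = 9.8°C, giving 13.28°C.
From 2900 m to 200 m (dry descent): warms by 9.6 × 2.7 = 25.92°C, giving 39.2°C.
Net change vs windward start: 39.2 − 29.8 = +9.4°C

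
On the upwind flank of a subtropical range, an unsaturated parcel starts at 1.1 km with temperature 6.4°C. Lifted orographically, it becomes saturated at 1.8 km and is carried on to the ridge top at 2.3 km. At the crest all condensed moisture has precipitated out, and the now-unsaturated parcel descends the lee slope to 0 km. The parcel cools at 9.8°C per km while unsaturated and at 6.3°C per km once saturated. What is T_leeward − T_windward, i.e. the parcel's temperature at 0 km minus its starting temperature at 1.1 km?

+12.53°C

1100 → 1800 m (dry, 9.8°C/km): ΔT = -9.8 × 0.7 = -6.86°C → T = -0.46°C
1800 → 2300 m (saturated, 6.3°C/km): ΔT = -6.3 × 0.5 = -3.15°C → T = -3.61°C
2300 → 0 m (dry descent, 9.8°C/km): ΔT = +9.8 × 2.3 = +22.54°C → T = 18.93°C
Net change vs windward start: 18.93 − 6.4 = +12.53°C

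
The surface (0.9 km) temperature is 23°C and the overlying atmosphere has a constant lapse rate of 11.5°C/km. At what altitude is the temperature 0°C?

Height above start = (23 − 0) / 11.5 = 2 km
Altitude = 900 m + 2000 m = 2900 m

2.9 km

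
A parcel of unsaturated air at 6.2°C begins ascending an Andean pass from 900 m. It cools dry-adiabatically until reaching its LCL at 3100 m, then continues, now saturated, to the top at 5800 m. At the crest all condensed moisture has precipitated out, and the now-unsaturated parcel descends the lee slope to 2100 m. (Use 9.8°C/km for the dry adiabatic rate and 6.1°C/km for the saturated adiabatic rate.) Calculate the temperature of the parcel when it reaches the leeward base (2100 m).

4.43°C

900 → 3100 m (dry, 9.8°C/km): ΔT = -9.8 × 2.2 = -21.56°C → T = -15.36°C
3100 → 5800 m (saturated, 6.1°C/km): ΔT = -6.1 × 2.7 = -16.47°C → T = -31.83°C
5800 → 2100 m (dry descent, 9.8°C/km): ΔT = +9.8 × 3.7 = +36.26°C → T = 4.43°C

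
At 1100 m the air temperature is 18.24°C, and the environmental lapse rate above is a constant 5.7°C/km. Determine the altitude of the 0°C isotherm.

4300 m

Height above start = (18.24 − 0) / 5.7 = 3.2 km
Altitude = 1100 m + 3200 m = 4300 m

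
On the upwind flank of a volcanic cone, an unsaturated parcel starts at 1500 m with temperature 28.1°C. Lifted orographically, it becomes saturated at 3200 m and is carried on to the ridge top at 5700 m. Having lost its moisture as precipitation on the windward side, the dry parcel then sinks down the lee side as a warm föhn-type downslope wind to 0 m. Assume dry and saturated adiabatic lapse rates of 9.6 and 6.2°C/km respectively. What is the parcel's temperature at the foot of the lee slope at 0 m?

1500–3200 m, dry: Δz = 1.7 km ⇒ ΔT = -16.32°C; T = 11.78°C
3200–5700 m, saturated: Δz = 2.5 km ⇒ ΔT = -15.5°C; T = -3.72°C
5700–0 m, dry descent: Δz = 5.7 km ⇒ ΔT = +54.72°C; T = 51°C

51°C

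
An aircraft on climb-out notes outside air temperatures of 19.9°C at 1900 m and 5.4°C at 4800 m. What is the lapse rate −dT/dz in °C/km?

5°C/km

Γ = −ΔT/Δz = (19.9 − 5.4) / (4800 − 1900) m
  = 14.5°C / 2.9 km = 5°C/km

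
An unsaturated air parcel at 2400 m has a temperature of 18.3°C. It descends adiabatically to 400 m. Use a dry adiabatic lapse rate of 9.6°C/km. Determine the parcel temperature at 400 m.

From 2400 m to 400 m (dry adiabatic): warms by 9.6 × 2 = 19.2°C, giving 37.5°C.

37.5°C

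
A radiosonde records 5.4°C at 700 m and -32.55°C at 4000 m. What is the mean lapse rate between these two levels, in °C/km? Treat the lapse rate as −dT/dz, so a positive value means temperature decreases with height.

Γ = −ΔT/Δz = (5.4 − (-32.55)) / (4000 − 700) m
  = 37.95°C / 3.3 km = 11.5°C/km

11.5°C/km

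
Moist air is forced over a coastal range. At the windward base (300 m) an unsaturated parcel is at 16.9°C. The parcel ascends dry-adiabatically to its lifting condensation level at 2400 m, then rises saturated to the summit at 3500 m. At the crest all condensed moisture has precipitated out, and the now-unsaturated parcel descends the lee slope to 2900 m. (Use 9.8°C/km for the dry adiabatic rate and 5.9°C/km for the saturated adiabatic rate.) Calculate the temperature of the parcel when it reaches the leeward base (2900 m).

-4.29°C

300–2400 m, dry: Δz = 2.1 km ⇒ ΔT = -20.58°C; T = -3.68°C
2400–3500 m, saturated: Δz = 1.1 km ⇒ ΔT = -6.49°C; T = -10.17°C
3500–2900 m, dry descent: Δz = 0.6 km ⇒ ΔT = +5.88°C; T = -4.29°C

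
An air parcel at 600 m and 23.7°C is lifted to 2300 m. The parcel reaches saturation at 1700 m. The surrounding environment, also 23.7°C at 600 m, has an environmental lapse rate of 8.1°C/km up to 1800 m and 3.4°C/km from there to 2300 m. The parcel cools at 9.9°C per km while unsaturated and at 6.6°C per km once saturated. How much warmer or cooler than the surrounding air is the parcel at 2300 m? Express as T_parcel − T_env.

-3.43°C (parcel cooler than environment)

Parcel:
  Dry to 1700 m: -9.9 × 1.1 km = -10.89°C, so T = 12.81°C.
  Saturated to 2300 m: -6.6 × 0.6 km = -3.96°C, so T = 8.85°C.
Environment:
  Environment, lower layer to 1800 m: -8.1 × 1.2 km = -9.72°C, so T = 13.98°C.
  Environment, upper layer to 2300 m: -3.4 × 0.5 km = -1.7°C, so T = 12.28°C.
T_parcel − T_env = 8.85 − 12.28 = -3.43°C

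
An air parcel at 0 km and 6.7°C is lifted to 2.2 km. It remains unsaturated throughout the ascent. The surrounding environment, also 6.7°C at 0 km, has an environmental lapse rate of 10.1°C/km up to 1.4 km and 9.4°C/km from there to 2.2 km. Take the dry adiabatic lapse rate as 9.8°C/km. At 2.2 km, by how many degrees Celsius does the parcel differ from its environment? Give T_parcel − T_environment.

Parcel:
  From 0 m to 2200 m (dry): cools by 9.8 × 2.2 = 21.56°C, giving -14.86°C.
Environment:
  From 0 m to 1400 m (environment, lower layer): cools by 10.1 × 1.4 = 14.14°C, giving -7.44°C.
  From 1400 m to 2200 m (environment, upper layer): cools by 9.4 × 0.8 = 7.52°C, giving -14.96°C.
T_parcel − T_env = -14.86 − (-14.96) = +0.1°C

+0.1°C (parcel warmer than environment)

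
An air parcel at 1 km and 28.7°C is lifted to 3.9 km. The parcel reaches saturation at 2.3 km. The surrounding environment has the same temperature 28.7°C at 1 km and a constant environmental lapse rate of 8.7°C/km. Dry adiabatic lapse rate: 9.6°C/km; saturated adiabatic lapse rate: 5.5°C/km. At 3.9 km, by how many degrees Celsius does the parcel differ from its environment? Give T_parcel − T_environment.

+3.95°C (parcel warmer than environment)

Parcel:
  Dry to 2300 m: -9.6 × 1.3 km = -12.48°C, so T = 16.22°C.
  Saturated to 3900 m: -5.5 × 1.6 km = -8.8°C, so T = 7.42°C.
Environment:
  Environment to 3900 m: -8.7 × 2.9 km = -25.23°C, so T = 3.47°C.
T_parcel − T_env = 7.42 − 3.47 = +3.95°C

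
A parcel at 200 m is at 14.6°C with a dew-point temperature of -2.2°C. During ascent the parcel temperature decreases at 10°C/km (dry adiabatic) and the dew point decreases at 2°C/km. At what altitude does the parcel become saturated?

T and T_d converge at 10 − 2 = 8°C per km
Height above start = (14.6 − (-2.2)) / 8 = 2.1 km
LCL altitude = 200 m + 2100 m = 2300 m

2300 m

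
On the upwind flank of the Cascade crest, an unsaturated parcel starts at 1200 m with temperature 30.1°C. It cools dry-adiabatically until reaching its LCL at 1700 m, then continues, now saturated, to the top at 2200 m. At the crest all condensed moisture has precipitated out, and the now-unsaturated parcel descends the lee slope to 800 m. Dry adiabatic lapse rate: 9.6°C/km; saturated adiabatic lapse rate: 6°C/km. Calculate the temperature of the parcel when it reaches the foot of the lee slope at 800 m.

1200 → 1700 m (dry, 9.6°C/km): ΔT = -9.6 × 0.5 = -4.8°C → T = 25.3°C
1700 → 2200 m (saturated, 6°C/km): ΔT = -6 × 0.5 = -3°C → T = 22.3°C
2200 → 800 m (dry descent, 9.6°C/km): ΔT = +9.6 × 1.4 = +13.44°C → T = 35.74°C

35.74°C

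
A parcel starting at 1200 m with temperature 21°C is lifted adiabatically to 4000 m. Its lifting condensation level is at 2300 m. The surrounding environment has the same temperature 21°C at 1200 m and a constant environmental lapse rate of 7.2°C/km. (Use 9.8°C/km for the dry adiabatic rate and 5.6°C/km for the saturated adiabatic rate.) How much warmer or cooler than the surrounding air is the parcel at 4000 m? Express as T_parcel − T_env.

Parcel:
  From 1200 m to 2300 m (dry): cools by 9.8 × 1.1 = 10.78°C, giving 10.22°C.
  From 2300 m to 4000 m (saturated): cools by 5.6 × 1.7 = 9.52°C, giving 0.7°C.
Environment:
  From 1200 m to 4000 m (environment): cools by 7.2 × 2.8 = 20.16°C, giving 0.84°C.
T_parcel − T_env = 0.7 − 0.84 = -0.14°C

-0.14°C (parcel cooler than environment)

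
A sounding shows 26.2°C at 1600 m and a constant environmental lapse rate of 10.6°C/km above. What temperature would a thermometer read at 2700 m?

14.54°C

From 1600 m to 2700 m (environmental): cools by 10.6 × 1.1 = 11.66°C, giving 14.54°C.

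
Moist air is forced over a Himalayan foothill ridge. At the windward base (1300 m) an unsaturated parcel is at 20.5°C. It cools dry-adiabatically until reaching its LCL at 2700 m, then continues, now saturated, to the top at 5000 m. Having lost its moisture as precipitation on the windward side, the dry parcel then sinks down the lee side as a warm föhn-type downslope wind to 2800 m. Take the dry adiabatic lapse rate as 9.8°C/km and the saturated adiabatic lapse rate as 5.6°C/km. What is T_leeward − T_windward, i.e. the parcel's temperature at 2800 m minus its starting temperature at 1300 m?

Dry to 2700 m: -9.8 × 1.4 km = -13.72°C, so T = 6.78°C.
Saturated to 5000 m: -5.6 × 2.3 km = -12.88°C, so T = -6.1°C.
Dry descent to 2800 m: +9.8 × 2.2 km = +21.56°C, so T = 15.46°C.
Net change vs windward start: 15.46 − 20.5 = -5.04°C

-5.04°C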